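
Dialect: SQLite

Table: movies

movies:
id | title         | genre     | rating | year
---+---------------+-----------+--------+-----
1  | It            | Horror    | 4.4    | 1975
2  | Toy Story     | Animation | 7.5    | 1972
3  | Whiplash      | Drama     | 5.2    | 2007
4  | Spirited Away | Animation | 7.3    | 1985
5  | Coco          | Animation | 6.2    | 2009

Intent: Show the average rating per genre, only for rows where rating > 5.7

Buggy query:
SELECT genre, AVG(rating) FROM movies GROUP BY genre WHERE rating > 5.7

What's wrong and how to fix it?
Bug: WHERE cannot follow GROUP BY

Fix: Move the WHERE clause before GROUP BY

Corrected query:
SELECT genre, AVG(rating) FROM movies WHERE rating > 5.7 GROUP BY genre

Result:
genre     | AVG(rating)
----------+------------
Animation | 7          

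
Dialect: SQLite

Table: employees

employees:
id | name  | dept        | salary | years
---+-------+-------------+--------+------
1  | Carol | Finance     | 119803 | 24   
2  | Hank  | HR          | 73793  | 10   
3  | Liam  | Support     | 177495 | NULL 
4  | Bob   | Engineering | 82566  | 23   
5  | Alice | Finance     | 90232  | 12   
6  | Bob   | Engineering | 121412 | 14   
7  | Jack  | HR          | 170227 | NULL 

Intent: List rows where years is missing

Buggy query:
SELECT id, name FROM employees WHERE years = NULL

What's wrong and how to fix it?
Bug: '= NULL' is always unknown in SQL three-valued logic, so no rows match

Fix: Use IS NULL to test for NULL

Corrected query:
SELECT id, name FROM employees WHERE years IS NULL

Result:
id | name
---+-----
3  | Liam
7  | Jack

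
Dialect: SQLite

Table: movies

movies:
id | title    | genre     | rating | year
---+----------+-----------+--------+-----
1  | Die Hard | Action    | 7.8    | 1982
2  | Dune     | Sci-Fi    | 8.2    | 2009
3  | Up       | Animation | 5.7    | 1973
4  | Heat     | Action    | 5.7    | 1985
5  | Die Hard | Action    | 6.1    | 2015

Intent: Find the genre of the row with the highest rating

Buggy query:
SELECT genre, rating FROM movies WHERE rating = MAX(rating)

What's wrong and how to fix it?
Bug: MAX(rating) is an aggregate and cannot be used directly in WHERE

Fix: Wrap MAX in a scalar subquery so WHERE compares against a single value

Corrected query:
SELECT genre, rating FROM movies WHERE rating = (SELECT MAX(rating) FROM movies)

Result:
genre  | rating
-------+-------
Sci-Fi | 8.2   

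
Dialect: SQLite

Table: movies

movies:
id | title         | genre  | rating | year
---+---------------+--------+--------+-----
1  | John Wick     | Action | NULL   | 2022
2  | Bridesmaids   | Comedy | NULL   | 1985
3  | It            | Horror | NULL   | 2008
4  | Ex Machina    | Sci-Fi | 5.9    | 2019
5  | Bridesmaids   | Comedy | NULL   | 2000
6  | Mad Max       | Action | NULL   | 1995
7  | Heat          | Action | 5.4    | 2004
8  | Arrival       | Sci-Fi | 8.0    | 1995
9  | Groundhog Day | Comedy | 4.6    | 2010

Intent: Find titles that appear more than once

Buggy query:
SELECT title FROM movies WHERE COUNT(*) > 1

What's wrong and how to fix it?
Bug: WHERE can't reference COUNT(*); aggregates are computed after WHERE

Fix: Group first, then use HAVING for the count condition

Corrected query:
SELECT title FROM movies GROUP BY title HAVING COUNT(*) > 1

Result:
title      
-----------
Bridesmaids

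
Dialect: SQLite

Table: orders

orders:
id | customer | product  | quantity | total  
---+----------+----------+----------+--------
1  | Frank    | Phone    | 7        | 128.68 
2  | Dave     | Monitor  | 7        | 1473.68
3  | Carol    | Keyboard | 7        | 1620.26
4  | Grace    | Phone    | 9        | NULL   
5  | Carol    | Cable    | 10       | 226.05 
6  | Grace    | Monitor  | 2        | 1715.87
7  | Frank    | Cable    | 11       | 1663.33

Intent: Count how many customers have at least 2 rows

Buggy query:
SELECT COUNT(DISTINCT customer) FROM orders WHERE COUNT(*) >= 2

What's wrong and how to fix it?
Bug: WHERE filters individual rows, not groups, so a group-level COUNT is invalid there

Fix: Use a subquery that GROUPs and filters with HAVING, then count its rows

Corrected query:
SELECT COUNT(*) FROM (SELECT customer FROM orders GROUP BY customer HAVING COUNT(*) >= 2)

Result:
COUNT(*)
--------
3       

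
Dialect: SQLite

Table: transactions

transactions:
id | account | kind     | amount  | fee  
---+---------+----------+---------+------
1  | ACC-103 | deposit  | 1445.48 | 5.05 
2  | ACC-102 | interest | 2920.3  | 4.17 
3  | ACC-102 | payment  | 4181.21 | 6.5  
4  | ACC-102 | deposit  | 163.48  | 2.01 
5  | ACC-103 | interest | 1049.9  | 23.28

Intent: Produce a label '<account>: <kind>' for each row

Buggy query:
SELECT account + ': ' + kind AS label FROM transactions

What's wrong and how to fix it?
Bug: SQLite uses || for string concatenation; + coerces text to numbers (yielding 0)

Fix: Replace + with || to concatenate text

Corrected query:
SELECT account || ': ' || kind AS label FROM transactions

Result:
label            
-----------------
ACC-103: deposit 
ACC-102: interest
ACC-102: payment 
ACC-102: deposit 
ACC-103: interest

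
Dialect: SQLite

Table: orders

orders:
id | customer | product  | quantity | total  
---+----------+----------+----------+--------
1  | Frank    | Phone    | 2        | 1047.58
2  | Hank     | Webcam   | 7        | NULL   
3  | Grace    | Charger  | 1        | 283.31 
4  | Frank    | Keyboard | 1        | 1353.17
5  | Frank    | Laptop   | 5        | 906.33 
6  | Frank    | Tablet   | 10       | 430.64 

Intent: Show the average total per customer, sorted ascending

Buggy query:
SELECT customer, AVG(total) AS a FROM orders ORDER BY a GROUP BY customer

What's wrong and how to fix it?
Bug: GROUP BY must precede ORDER BY

Fix: Move ORDER BY to the end, after GROUP BY

Corrected query:
SELECT customer, AVG(total) AS a FROM orders GROUP BY customer ORDER BY a

Result:
customer | a     
---------+-------
Hank     | NULL  
Grace    | 283.31
Frank    | 934.43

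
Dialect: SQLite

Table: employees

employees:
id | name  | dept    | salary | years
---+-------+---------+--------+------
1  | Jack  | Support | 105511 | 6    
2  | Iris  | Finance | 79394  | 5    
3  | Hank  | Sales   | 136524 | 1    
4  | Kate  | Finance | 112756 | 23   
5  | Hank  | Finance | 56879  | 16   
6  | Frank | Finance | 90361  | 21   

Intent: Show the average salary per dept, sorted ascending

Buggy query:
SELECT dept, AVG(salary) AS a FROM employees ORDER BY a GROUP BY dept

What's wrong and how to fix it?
Bug: ORDER BY appears before GROUP BY; SQL clause order requires GROUP BY first

Fix: Move ORDER BY to the end, after GROUP BY

Corrected query:
SELECT dept, AVG(salary) AS a FROM employees GROUP BY dept ORDER BY a

Result:
dept    | a      
--------+--------
Finance | 84847.5
Support | 105511 
Sales   | 136524 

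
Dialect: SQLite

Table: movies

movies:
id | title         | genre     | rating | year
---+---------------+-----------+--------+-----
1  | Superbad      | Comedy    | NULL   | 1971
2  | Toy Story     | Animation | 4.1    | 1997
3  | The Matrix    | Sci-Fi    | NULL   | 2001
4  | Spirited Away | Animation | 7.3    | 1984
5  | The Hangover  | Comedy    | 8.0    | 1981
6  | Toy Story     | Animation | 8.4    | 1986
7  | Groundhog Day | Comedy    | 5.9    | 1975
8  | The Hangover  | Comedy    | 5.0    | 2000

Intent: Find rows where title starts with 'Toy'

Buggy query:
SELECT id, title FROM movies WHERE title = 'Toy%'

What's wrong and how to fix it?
Bug: '=' compares the literal string including the % character; pattern matching needs LIKE

Fix: Use LIKE for wildcard pattern matching

Corrected query:
SELECT id, title FROM movies WHERE title LIKE 'Toy%'

Result:
id | title    
---+----------
2  | Toy Story
6  | Toy Story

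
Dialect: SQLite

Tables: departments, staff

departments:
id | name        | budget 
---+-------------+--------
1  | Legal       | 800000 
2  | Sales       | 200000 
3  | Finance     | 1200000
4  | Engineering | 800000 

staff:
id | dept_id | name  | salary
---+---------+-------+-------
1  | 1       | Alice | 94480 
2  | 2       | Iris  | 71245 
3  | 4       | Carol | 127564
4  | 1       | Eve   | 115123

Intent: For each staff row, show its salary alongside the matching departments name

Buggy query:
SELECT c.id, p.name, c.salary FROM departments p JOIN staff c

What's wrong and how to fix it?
Bug: Missing join condition: each staff row is matched to all departments rows instead of just its own

Fix: Specify the join condition linking the foreign key to the parent id

Corrected query:
SELECT c.id, p.name, c.salary FROM departments p JOIN staff c ON c.dept_id = p.id

Result:
id | name        | salary
---+-------------+-------
1  | Legal       | 94480 
2  | Sales       | 71245 
3  | Engineering | 127564
4  | Legal       | 115123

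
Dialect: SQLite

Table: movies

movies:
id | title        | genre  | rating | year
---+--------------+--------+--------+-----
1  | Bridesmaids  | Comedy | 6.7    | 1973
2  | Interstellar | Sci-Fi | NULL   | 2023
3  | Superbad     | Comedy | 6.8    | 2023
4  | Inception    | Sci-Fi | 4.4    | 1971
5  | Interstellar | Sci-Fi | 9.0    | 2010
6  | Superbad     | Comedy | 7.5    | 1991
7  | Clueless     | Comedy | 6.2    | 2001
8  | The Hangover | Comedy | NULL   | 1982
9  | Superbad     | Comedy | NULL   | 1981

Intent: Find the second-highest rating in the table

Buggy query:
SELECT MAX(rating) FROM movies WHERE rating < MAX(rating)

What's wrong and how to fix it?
Bug: MAX(rating) on the right of the comparison is an aggregate-in-WHERE error

Fix: Put the inner MAX in a scalar subquery

Corrected query:
SELECT MAX(rating) FROM movies WHERE rating < (SELECT MAX(rating) FROM movies)

Result:
MAX(rating)
-----------
7.5        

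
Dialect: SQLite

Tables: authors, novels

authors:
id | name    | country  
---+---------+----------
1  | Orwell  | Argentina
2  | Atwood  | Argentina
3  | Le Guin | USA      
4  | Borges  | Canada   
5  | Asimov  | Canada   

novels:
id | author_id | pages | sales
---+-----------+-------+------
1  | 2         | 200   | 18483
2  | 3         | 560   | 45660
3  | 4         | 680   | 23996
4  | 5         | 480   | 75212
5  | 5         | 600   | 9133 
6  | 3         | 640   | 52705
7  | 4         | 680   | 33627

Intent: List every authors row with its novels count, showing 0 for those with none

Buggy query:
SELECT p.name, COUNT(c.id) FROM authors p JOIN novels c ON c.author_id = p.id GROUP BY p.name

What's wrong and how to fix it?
Bug: INNER JOIN drops authors rows that have no matching novels rows

Fix: Use LEFT JOIN so parents without children still appear (COUNT(c.id) gives 0)

Corrected query:
SELECT p.name, COUNT(c.id) FROM authors p LEFT JOIN novels c ON c.author_id = p.id GROUP BY p.name

Result:
name    | COUNT(c.id)
--------+------------
Asimov  | 2          
Atwood  | 1          
Borges  | 2          
Le Guin | 2          
Orwell  | 0          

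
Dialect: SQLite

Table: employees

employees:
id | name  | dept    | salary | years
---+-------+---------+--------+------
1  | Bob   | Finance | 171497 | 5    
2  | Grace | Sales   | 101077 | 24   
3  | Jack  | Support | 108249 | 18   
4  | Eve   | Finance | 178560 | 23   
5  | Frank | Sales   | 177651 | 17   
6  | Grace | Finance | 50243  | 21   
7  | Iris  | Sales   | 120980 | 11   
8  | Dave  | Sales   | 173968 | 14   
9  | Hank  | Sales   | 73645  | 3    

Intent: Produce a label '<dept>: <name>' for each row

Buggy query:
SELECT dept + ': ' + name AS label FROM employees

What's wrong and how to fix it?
Bug: '+' is numeric addition; on text columns SQLite converts them to 0 instead of concatenating

Fix: Use the || operator for string concatenation

Corrected query:
SELECT dept || ': ' || name AS label FROM employees

Result:
label         
--------------
Finance: Bob  
Sales: Grace  
Support: Jack 
Finance: Eve  
Sales: Frank  
Finance: Grace
Sales: Iris   
Sales: Dave   
Sales: Hank   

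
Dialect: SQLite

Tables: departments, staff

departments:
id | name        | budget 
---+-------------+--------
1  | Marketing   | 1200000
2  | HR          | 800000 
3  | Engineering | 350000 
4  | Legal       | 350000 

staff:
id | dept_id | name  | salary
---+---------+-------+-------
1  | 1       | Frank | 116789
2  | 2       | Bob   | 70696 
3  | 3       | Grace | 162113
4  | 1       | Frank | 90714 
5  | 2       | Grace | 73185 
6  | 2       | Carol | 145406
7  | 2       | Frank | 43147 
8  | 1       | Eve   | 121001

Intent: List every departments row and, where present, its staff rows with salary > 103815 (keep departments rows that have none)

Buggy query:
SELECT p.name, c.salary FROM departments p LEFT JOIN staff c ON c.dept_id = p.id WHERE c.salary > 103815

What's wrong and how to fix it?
Bug: A WHERE condition on the right-hand table after LEFT JOIN drops unmatched parents

Fix: Move the right-table condition into the ON clause so unmatched parents are kept

Corrected query:
SELECT p.name, c.salary FROM departments p LEFT JOIN staff c ON c.dept_id = p.id AND c.salary > 103815

Result:
name        | salary
------------+-------
Marketing   | 116789
Marketing   | 121001
HR          | 145406
Engineering | 162113
Legal       | NULL  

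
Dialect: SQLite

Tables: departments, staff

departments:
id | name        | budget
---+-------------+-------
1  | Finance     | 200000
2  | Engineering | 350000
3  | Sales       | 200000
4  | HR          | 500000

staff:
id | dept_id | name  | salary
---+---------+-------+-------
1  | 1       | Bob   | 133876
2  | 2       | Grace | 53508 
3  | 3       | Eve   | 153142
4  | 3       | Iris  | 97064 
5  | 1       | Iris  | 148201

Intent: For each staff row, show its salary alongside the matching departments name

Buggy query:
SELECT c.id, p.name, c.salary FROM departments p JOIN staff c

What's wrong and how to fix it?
Bug: Missing join condition: each staff row is matched to all departments rows instead of just its own

Fix: Add ON c.dept_id = p.id to the JOIN

Corrected query:
SELECT c.id, p.name, c.salary FROM departments p JOIN staff c ON c.dept_id = p.id

Result:
id | name        | salary
---+-------------+-------
1  | Finance     | 133876
2  | Engineering | 53508 
3  | Sales       | 153142
4  | Sales       | 97064 
5  | Finance     | 148201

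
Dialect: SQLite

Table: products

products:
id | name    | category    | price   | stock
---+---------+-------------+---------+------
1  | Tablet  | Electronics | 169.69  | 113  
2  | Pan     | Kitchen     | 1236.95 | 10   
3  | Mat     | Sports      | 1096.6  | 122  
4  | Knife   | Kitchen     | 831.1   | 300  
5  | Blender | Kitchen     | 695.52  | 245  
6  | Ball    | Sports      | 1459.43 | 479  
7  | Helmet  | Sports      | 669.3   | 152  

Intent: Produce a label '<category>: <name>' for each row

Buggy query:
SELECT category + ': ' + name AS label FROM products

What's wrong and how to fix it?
Bug: '+' is numeric addition; on text columns SQLite converts them to 0 instead of concatenating

Fix: Replace + with || to concatenate text

Corrected query:
SELECT category || ': ' || name AS label FROM products

Result:
label              
-------------------
Electronics: Tablet
Kitchen: Pan       
Sports: Mat        
Kitchen: Knife     
Kitchen: Blender   
Sports: Ball       
Sports: Helmet     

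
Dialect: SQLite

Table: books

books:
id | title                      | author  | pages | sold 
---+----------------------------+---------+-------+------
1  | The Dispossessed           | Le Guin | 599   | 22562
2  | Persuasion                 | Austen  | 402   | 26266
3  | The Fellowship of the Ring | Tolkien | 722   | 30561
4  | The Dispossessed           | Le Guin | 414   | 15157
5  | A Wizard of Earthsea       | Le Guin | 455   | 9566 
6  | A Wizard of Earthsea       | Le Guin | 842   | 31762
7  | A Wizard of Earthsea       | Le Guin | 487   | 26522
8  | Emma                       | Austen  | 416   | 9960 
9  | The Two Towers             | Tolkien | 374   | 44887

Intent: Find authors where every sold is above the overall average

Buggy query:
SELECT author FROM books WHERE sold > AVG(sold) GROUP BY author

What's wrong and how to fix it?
Bug: AVG() is an aggregate; it can't sit directly in WHERE

Fix: Compute the overall average in a scalar subquery and compare each group's MIN against it in HAVING

Corrected query:
SELECT author FROM books GROUP BY author HAVING MIN(sold) > (SELECT AVG(sold) FROM books)

Result:
author 
-------
Tolkien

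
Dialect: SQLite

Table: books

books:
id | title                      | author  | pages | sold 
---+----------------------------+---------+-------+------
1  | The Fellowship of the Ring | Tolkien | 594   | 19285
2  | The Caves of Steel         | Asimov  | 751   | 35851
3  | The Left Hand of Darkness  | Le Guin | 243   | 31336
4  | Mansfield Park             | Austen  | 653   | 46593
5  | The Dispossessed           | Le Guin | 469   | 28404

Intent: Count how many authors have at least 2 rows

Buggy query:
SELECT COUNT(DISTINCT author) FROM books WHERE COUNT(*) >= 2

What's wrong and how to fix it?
Bug: COUNT(*) cannot appear in WHERE; the per-group count doesn't exist yet

Fix: Use a subquery that GROUPs and filters with HAVING, then count its rows

Corrected query:
SELECT COUNT(*) FROM (SELECT author FROM books GROUP BY author HAVING COUNT(*) >= 2)

Result:
COUNT(*)
--------
1       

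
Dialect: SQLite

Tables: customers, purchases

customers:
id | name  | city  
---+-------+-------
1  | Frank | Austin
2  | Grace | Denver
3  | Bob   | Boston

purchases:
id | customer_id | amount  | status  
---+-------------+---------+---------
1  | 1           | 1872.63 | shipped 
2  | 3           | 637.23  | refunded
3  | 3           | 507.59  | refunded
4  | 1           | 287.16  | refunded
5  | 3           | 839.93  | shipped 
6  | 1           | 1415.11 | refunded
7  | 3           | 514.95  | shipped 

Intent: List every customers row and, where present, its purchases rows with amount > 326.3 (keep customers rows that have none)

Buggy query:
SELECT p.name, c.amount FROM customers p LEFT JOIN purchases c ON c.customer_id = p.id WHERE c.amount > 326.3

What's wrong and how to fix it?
Bug: Filtering c.amount in WHERE discards the NULL rows produced by LEFT JOIN, turning it into an inner join

Fix: Move the right-table condition into the ON clause so unmatched parents are kept

Corrected query:
SELECT p.name, c.amount FROM customers p LEFT JOIN purchases c ON c.customer_id = p.id AND c.amount > 326.3

Result:
name  | amount 
------+--------
Frank | 1415.11
Frank | 1872.63
Grace | NULL   
Bob   | 507.59 
Bob   | 514.95 
Bob   | 637.23 
Bob   | 839.93 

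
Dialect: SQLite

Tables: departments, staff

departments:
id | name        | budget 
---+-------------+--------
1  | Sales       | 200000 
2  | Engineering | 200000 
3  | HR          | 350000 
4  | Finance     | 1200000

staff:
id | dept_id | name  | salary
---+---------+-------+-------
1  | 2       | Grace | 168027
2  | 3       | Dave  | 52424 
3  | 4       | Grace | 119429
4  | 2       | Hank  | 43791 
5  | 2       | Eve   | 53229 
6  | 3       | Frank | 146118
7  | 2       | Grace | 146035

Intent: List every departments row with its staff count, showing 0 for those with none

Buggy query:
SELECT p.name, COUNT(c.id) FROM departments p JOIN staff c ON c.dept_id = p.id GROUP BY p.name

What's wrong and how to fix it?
Bug: An inner join excludes parents with zero children

Fix: Switch to LEFT JOIN to retain unmatched parent rows

Corrected query:
SELECT p.name, COUNT(c.id) FROM departments p LEFT JOIN staff c ON c.dept_id = p.id GROUP BY p.name

Result:
name        | COUNT(c.id)
------------+------------
Engineering | 4          
Finance     | 1          
HR          | 2          
Sales       | 0          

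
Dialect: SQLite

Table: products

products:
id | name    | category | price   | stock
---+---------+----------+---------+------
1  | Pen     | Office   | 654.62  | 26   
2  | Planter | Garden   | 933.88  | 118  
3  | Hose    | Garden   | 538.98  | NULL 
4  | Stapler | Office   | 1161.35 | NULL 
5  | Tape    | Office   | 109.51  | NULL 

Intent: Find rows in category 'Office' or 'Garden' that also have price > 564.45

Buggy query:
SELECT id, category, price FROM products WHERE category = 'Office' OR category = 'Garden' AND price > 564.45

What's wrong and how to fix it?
Bug: Without parentheses, AND is evaluated before OR, so the price filter only applies to the 'Garden' branch

Fix: Group the OR with parentheses (or use IN), then AND the threshold

Corrected query:
SELECT id, category, price FROM products WHERE (category = 'Office' OR category = 'Garden') AND price > 564.45

Result:
id | category | price  
---+----------+--------
1  | Office   | 654.62 
2  | Garden   | 933.88 
4  | Office   | 1161.35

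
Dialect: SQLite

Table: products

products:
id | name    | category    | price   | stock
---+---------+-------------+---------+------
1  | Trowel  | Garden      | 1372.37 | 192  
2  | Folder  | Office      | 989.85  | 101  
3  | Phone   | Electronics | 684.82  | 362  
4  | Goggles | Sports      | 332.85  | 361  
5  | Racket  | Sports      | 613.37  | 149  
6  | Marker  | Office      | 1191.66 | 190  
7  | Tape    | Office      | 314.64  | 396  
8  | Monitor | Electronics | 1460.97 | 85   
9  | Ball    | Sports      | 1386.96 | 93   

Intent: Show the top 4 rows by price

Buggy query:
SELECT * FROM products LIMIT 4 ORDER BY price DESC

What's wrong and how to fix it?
Bug: ORDER BY cannot follow LIMIT; LIMIT is the final clause

Fix: Swap the clauses: ORDER BY first, then LIMIT

Corrected query:
SELECT * FROM products ORDER BY price DESC LIMIT 4

Result:
id | name    | category    | price   | stock
---+---------+-------------+---------+------
8  | Monitor | Electronics | 1460.97 | 85   
9  | Ball    | Sports      | 1386.96 | 93   
1  | Trowel  | Garden      | 1372.37 | 192  
6  | Marker  | Office      | 1191.66 | 190  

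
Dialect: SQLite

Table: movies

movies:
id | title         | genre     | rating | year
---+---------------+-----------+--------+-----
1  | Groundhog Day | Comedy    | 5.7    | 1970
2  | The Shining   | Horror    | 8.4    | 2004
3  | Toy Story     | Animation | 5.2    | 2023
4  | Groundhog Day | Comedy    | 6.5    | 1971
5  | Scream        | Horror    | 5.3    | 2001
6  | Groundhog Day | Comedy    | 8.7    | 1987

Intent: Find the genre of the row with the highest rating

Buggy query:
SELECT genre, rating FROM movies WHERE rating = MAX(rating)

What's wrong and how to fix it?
Bug: WHERE is evaluated per row; an aggregate over the whole table isn't defined there

Fix: Wrap MAX in a scalar subquery so WHERE compares against a single value

Corrected query:
SELECT genre, rating FROM movies WHERE rating = (SELECT MAX(rating) FROM movies)

Result:
genre  | rating
-------+-------
Comedy | 8.7   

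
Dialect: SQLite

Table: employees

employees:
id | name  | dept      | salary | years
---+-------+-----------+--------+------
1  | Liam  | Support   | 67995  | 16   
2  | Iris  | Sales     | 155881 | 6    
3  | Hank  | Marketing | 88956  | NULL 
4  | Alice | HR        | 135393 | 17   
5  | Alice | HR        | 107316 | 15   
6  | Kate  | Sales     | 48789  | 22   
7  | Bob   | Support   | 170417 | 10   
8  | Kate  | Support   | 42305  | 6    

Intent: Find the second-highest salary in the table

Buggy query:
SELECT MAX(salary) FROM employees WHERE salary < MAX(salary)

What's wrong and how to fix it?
Bug: The inner MAX is an aggregate inside WHERE, which is not allowed

Fix: Put the inner MAX in a scalar subquery

Corrected query:
SELECT MAX(salary) FROM employees WHERE salary < (SELECT MAX(salary) FROM employees)

Result:
MAX(salary)
-----------
155881     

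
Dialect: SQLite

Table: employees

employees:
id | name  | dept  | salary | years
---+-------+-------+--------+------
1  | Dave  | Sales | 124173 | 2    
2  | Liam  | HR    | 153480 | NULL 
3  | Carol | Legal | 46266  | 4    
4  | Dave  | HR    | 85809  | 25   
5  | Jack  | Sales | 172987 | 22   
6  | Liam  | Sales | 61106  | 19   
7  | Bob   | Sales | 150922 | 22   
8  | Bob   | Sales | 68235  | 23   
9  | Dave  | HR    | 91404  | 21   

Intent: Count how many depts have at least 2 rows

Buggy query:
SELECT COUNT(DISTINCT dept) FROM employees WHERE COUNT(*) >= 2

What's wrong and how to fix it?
Bug: WHERE filters individual rows, not groups, so a group-level COUNT is invalid there

Fix: Use a subquery that GROUPs and filters with HAVING, then count its rows

Corrected query:
SELECT COUNT(*) FROM (SELECT dept FROM employees GROUP BY dept HAVING COUNT(*) >= 2)

Result:
COUNT(*)
--------
2       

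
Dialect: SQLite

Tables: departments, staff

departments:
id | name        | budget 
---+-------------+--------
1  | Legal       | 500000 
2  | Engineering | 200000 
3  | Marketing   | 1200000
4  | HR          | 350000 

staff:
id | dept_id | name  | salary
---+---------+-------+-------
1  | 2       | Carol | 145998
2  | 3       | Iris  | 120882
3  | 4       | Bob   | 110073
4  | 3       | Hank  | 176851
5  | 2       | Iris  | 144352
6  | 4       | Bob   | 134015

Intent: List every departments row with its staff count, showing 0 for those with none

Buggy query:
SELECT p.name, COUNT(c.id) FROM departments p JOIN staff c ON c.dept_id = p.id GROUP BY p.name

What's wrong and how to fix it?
Bug: An inner join excludes parents with zero children

Fix: Use LEFT JOIN so parents without children still appear (COUNT(c.id) gives 0)

Corrected query:
SELECT p.name, COUNT(c.id) FROM departments p LEFT JOIN staff c ON c.dept_id = p.id GROUP BY p.name

Result:
name        | COUNT(c.id)
------------+------------
Engineering | 2          
HR          | 2          
Legal       | 0          
Marketing   | 2          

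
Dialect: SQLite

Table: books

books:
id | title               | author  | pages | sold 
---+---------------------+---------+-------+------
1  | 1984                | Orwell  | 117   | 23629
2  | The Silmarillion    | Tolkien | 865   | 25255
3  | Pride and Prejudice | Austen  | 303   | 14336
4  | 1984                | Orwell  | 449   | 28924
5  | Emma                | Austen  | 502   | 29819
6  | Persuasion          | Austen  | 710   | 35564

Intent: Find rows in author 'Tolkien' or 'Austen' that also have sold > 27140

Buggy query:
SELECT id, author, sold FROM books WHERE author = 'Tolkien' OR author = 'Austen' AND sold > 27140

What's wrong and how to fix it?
Bug: AND binds tighter than OR, so this parses as author = 'Tolkien' OR (author = 'Austen' AND sold > 27140)

Fix: Add parentheses around the OR so the AND applies to both alternatives

Corrected query:
SELECT id, author, sold FROM books WHERE (author = 'Tolkien' OR author = 'Austen') AND sold > 27140

Result:
id | author | sold 
---+--------+------
5  | Austen | 29819
6  | Austen | 35564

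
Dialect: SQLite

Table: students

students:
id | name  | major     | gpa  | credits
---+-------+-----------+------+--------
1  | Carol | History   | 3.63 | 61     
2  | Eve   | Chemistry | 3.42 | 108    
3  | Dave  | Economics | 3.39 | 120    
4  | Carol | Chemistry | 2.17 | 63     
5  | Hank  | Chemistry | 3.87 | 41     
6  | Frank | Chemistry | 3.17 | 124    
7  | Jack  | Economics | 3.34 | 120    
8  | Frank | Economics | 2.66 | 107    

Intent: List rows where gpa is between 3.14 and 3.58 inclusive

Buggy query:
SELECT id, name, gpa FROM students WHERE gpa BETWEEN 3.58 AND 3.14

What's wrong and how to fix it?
Bug: The bounds are reversed; BETWEEN a AND b requires a <= b to match anything

Fix: Write BETWEEN 3.14 AND 3.58

Corrected query:
SELECT id, name, gpa FROM students WHERE gpa BETWEEN 3.14 AND 3.58

Result:
id | name  | gpa 
---+-------+-----
2  | Eve   | 3.42
3  | Dave  | 3.39
6  | Frank | 3.17
7  | Jack  | 3.34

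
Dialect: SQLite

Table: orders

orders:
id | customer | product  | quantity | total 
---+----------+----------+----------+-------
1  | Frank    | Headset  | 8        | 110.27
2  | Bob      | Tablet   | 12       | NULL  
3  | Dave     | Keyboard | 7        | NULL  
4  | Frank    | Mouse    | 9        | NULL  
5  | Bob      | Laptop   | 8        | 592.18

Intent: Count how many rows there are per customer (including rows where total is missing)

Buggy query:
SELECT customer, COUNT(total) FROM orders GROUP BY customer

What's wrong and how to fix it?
Bug: COUNT(total) skips NULLs, so groups with missing total are undercounted

Fix: Use COUNT(*) to count all rows regardless of NULL

Corrected query:
SELECT customer, COUNT(*) FROM orders GROUP BY customer

Result:
customer | COUNT(*)
---------+---------
Bob      | 2       
Dave     | 1       
Frank    | 2       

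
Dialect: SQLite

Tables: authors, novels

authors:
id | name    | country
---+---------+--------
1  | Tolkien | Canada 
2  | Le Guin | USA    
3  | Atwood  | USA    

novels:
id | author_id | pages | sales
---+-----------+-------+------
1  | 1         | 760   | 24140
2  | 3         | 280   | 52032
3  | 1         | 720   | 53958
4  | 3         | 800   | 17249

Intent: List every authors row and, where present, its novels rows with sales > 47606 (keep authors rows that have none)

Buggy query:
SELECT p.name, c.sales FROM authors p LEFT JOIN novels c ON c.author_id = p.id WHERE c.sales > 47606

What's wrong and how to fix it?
Bug: A WHERE condition on the right-hand table after LEFT JOIN drops unmatched parents

Fix: Move the right-table condition into the ON clause so unmatched parents are kept

Corrected query:
SELECT p.name, c.sales FROM authors p LEFT JOIN novels c ON c.author_id = p.id AND c.sales > 47606

Result:
name    | sales
--------+------
Tolkien | 53958
Le Guin | NULL 
Atwood  | 52032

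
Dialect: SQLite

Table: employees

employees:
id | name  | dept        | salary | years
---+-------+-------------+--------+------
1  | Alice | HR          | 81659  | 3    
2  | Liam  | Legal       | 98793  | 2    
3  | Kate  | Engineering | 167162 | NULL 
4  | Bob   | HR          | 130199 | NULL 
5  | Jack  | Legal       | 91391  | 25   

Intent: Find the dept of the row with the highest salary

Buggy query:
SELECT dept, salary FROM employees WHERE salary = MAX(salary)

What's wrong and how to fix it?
Bug: WHERE is evaluated per row; an aggregate over the whole table isn't defined there

Fix: Use a subquery: WHERE salary = (SELECT MAX(salary) FROM employees)

Corrected query:
SELECT dept, salary FROM employees WHERE salary = (SELECT MAX(salary) FROM employees)

Result:
dept        | salary
------------+-------
Engineering | 167162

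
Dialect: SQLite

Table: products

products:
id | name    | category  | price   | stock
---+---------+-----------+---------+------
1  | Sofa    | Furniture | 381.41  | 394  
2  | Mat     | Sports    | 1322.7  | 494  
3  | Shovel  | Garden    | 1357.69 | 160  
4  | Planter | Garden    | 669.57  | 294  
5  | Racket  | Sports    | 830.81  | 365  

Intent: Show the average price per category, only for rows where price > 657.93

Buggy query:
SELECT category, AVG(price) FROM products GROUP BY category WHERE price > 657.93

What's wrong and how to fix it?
Bug: WHERE cannot follow GROUP BY

Fix: Move the WHERE clause before GROUP BY

Corrected query:
SELECT category, AVG(price) FROM products WHERE price > 657.93 GROUP BY category

Result:
category | AVG(price)
---------+-----------
Garden   | 1013.63   
Sports   | 1076.755  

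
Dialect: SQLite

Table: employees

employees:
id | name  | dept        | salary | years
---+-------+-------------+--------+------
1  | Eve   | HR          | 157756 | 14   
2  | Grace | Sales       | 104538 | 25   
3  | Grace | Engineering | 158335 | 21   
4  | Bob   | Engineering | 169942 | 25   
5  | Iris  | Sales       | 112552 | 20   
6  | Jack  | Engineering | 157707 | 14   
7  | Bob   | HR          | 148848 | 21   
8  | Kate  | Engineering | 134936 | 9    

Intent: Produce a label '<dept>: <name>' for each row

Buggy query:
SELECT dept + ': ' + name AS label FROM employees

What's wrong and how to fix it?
Bug: SQLite uses || for string concatenation; + coerces text to numbers (yielding 0)

Fix: Replace + with || to concatenate text

Corrected query:
SELECT dept || ': ' || name AS label FROM employees

Result:
label             
------------------
HR: Eve           
Sales: Grace      
Engineering: Grace
Engineering: Bob  
Sales: Iris       
Engineering: Jack 
HR: Bob           
Engineering: Kate 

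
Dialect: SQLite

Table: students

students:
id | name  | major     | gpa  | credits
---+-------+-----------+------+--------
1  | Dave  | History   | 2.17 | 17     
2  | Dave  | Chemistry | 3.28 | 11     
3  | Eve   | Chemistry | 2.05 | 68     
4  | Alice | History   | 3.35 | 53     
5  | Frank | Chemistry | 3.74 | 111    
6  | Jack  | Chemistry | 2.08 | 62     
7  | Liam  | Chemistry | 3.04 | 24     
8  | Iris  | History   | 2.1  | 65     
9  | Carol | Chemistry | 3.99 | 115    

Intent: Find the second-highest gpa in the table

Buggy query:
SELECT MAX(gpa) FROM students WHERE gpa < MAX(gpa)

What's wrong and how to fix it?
Bug: The inner MAX is an aggregate inside WHERE, which is not allowed

Fix: Compute the overall MAX in a subquery, then take MAX of rows below it

Corrected query:
SELECT MAX(gpa) FROM students WHERE gpa < (SELECT MAX(gpa) FROM students)

Result:
MAX(gpa)
--------
3.74    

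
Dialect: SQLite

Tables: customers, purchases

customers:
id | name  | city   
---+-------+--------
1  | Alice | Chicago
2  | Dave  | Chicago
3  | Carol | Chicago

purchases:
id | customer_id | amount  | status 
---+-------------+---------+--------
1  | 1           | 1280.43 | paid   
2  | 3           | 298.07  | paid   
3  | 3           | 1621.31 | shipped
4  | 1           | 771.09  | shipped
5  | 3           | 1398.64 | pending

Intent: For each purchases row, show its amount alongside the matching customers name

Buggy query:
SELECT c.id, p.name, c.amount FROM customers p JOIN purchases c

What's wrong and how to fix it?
Bug: JOIN with no ON clause produces a cartesian product; every purchases row pairs with every customers row

Fix: Specify the join condition linking the foreign key to the parent id

Corrected query:
SELECT c.id, p.name, c.amount FROM customers p JOIN purchases c ON c.customer_id = p.id

Result:
id | name  | amount 
---+-------+--------
1  | Alice | 1280.43
2  | Carol | 298.07 
3  | Carol | 1621.31
4  | Alice | 771.09 
5  | Carol | 1398.64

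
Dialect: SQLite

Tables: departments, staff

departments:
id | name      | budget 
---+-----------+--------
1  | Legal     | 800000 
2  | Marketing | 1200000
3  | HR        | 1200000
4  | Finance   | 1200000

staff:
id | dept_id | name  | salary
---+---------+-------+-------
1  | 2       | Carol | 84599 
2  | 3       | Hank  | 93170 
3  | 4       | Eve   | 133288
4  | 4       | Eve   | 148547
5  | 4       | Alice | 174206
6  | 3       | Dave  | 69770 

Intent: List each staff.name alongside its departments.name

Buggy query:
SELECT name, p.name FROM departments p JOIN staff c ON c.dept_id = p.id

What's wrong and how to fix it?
Bug: Both tables have a 'name' column; the unqualified reference is ambiguous

Fix: Prefix ambiguous columns with the table alias

Corrected query:
SELECT c.name, p.name FROM departments p JOIN staff c ON c.dept_id = p.id

Result:
name  | name     
------+----------
Carol | Marketing
Hank  | HR       
Eve   | Finance  
Eve   | Finance  
Alice | Finance  
Dave  | HR       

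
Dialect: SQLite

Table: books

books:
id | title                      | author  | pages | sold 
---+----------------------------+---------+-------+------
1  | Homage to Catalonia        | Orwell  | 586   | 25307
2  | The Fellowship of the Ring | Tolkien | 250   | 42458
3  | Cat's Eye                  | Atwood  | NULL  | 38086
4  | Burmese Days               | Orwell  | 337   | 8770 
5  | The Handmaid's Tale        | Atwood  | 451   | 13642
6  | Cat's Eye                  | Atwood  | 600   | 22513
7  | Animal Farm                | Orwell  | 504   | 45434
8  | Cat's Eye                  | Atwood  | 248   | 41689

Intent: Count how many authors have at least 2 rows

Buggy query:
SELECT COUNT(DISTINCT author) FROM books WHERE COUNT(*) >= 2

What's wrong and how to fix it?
Bug: WHERE filters individual rows, not groups, so a group-level COUNT is invalid there

Fix: Use a subquery that GROUPs and filters with HAVING, then count its rows

Corrected query:
SELECT COUNT(*) FROM (SELECT author FROM books GROUP BY author HAVING COUNT(*) >= 2)

Result:
COUNT(*)
--------
2       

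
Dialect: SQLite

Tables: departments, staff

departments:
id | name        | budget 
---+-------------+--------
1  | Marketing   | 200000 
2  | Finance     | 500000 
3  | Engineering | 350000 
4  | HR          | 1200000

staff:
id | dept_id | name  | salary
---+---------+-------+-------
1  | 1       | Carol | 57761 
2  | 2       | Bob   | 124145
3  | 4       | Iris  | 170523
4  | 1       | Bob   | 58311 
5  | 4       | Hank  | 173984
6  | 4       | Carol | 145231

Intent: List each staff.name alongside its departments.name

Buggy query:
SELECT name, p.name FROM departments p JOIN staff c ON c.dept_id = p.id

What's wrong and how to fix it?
Bug: 'name' exists in both joined tables, so the database can't tell which one is meant

Fix: Qualify the column with its table alias (c.name)

Corrected query:
SELECT c.name, p.name FROM departments p JOIN staff c ON c.dept_id = p.id

Result:
name  | name     
------+----------
Carol | Marketing
Bob   | Finance  
Iris  | HR       
Bob   | Marketing
Hank  | HR       
Carol | HR       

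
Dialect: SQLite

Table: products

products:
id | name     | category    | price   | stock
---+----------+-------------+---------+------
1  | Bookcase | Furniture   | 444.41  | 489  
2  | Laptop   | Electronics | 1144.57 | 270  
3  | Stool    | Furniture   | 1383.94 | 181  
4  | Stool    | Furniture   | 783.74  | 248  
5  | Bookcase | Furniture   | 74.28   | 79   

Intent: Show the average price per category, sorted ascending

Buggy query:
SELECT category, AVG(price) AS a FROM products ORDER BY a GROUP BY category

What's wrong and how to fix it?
Bug: ORDER BY appears before GROUP BY; SQL clause order requires GROUP BY first

Fix: Move ORDER BY to the end, after GROUP BY

Corrected query:
SELECT category, AVG(price) AS a FROM products GROUP BY category ORDER BY a

Result:
category    | a       
------------+---------
Furniture   | 671.5925
Electronics | 1144.57 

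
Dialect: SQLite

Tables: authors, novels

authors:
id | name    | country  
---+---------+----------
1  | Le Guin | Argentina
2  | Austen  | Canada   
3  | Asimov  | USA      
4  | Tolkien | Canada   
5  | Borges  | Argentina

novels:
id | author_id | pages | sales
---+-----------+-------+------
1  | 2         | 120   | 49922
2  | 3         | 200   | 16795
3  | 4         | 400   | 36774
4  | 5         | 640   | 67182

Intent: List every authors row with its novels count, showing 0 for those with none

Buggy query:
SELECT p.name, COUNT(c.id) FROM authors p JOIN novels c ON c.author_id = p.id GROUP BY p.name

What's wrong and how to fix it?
Bug: INNER JOIN drops authors rows that have no matching novels rows

Fix: Switch to LEFT JOIN to retain unmatched parent rows

Corrected query:
SELECT p.name, COUNT(c.id) FROM authors p LEFT JOIN novels c ON c.author_id = p.id GROUP BY p.name

Result:
name    | COUNT(c.id)
--------+------------
Asimov  | 1          
Austen  | 1          
Borges  | 1          
Le Guin | 0          
Tolkien | 1          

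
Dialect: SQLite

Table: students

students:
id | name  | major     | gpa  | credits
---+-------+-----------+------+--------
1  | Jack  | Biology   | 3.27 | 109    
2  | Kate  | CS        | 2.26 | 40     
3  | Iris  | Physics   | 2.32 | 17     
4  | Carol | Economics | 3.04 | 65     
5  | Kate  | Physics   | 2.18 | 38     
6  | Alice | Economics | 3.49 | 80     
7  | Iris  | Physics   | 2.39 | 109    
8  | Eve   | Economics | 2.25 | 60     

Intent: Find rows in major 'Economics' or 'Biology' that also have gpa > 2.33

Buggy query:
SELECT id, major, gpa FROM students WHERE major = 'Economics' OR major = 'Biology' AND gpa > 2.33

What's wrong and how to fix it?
Bug: Without parentheses, AND is evaluated before OR, so the gpa filter only applies to the 'Biology' branch

Fix: Group the OR with parentheses (or use IN), then AND the threshold

Corrected query:
SELECT id, major, gpa FROM students WHERE (major = 'Economics' OR major = 'Biology') AND gpa > 2.33

Result:
id | major     | gpa 
---+-----------+-----
1  | Biology   | 3.27
4  | Economics | 3.04
6  | Economics | 3.49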